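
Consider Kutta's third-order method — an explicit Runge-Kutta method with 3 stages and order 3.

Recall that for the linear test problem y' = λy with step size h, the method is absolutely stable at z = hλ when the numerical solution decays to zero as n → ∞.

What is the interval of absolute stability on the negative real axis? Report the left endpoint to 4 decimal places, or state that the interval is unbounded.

Test eqn y'=λy, z=hλ:
  order 3, 3-stage ⇒ R(z)=1+z+z^2/2+z^3/6
  (e.g. R(-0.47)=0.62315, |R|=0.62315)

Solve |R(x)|<1 on ℝ⁻.
x=-0.47: |R|=0.6231
|R(-2.17)|=0.5186 |R(-1.64)|=0.0304 |R(-0.65)|=0.5155
Bisect:
  x_lo=-3.0733 |R|=2.1888  x_hi=-0.1366 |R|=0.8723
  mid=-1.60498 |R|=0.00606 →hi
  mid=-2.33915 |R|=0.73650 →hi
  mid=-2.70624 |R|=1.34767 →lo
  mid=-2.52270 |R|=1.01644 →lo
  mid=-2.43092 |R|=0.87044 →hi
  mid=-2.47681 |R|=0.94188 →hi
  mid=-2.49975 |R|=0.97877 →hi
  mid=-2.51122 |R|=0.99750 →hi
  mid=-2.51696 |R|=1.00694 →lo
  mid=-2.51409 |R|=1.00222 →lo
  ...
  [-2.51284,-2.51266] ⇒ x*=-2.5127
Interval (-2.5127, 0).

z∈(-2.5127,0).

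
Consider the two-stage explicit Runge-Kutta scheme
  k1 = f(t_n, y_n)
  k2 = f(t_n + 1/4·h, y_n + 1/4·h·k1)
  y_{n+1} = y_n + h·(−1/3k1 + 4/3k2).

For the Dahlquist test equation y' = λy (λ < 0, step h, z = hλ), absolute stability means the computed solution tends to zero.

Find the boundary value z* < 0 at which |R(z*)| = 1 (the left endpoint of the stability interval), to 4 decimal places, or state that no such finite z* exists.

z* = -3.0000.

With y'=λy (z=hλ):
  k1=λy_n ⇒ h·k1=z·y_n;  k2=λ(1+1/4z)y_n ⇒ h·k2=z(1+1/4z)y_n
  y_{n+1}/y_n = 1 − 1/3z + 4/3z(1+1/4z) = 1 + z + 1/3z²
  so R(z) = 1 + z + 1/3z².

Need |R(x)|<1, x<0.
x=-0.87: |R|=0.3823
R=1: x+1/3x²=0 ⇒ x=−3=-3.0000; min R=1−1/(4·1/3)=0.2500>−1
Confirm numerically:
  x=-2.411: |R|=0.52664 <1
  x=-2.338: |R|=0.48408 <1
  x=-1.751: |R|=0.27100 <1
  x=-1.532: |R|=0.25034 <1
  x=-3.587: |R|=1.70186 >1
  x=-3.503: |R|=1.58734 >1
  x=-3.204: |R|=1.21787 >1
Interval (-3.0000, 0).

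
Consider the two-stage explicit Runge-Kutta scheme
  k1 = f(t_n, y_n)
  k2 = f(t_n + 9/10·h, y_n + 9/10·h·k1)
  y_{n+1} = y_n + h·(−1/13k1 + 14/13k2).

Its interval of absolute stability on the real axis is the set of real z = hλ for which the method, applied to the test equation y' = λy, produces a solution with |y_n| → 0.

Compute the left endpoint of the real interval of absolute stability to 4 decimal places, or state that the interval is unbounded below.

left endpoint -1.0317.

On y'=λy, z=hλ:
  k1=λy_n ⇒ h·k1=z·y_n;  k2=λ(1+9/10z)y_n ⇒ h·k2=z(1+9/10z)y_n
  y_{n+1}/y_n = 1 − 1/13z + 14/13z(1+9/10z) = 1 + z + 63/65z²
  ⇒ R(z) = 1 + z + 63/65z².

Find x<0 with |R(x)|<1.
x=-0.87: |R|=0.8636
R=1: x+63/65x²=0 ⇒ x=−65/63=-1.0317; min R=1−1/(4·63/65)=0.7421>−1
Confirm numerically:
  x=-0.950: |R|=0.92473 <1
  x=-0.809: |R|=0.82534 <1
  x=-0.693: |R|=0.77247 <1
  x=-1.530: |R|=1.73887 >1
  x=-1.457: |R|=1.60053 >1
  x=-1.058: |R|=1.02692 >1
Stable set (-1.0317, 0).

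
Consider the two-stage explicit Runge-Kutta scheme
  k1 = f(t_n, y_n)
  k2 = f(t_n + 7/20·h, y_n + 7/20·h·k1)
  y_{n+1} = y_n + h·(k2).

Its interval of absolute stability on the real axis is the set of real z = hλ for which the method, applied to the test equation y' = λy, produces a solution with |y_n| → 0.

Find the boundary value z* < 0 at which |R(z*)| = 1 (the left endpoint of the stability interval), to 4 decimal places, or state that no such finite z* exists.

z* = -2.8571.

On y'=λy, z=hλ:
  k1=λy_n ⇒ h·k1=z·y_n;  k2=λ(1+7/20z)y_n ⇒ h·k2=z(1+7/20z)y_n
  y_{n+1}/y_n = 1 + z(1+7/20z) = 1 + z + 7/20z²
  so R(z) = 1 + z + 7/20z².

Solve |R(x)|<1 on ℝ⁻.
x=-0.83: |R|=0.4111
R=1: x+7/20x²=0 ⇒ x=−20/7=-2.8571; min R=1−1/(4·7/20)=0.2857>−1
Confirm numerically:
  x=-2.730: |R|=0.87851 <1
  x=-1.929: |R|=0.37336 <1
  x=-1.855: |R|=0.34936 <1
  x=-1.573: |R|=0.29302 <1
  x=-3.291: |R|=1.49974 >1
  x=-3.133: |R|=1.30249 >1
So |R|<1 on (-2.8571, 0).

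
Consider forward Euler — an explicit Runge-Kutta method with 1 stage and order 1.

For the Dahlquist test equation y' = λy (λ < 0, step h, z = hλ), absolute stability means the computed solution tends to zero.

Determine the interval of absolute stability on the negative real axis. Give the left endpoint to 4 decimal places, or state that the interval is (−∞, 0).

Test eqn y'=λy, z=hλ:
  order 1, 1-stage ⇒ R(z)=1+z
  (e.g. R(-1.45)=-0.45000, |R|=0.45000)

Boundary: |R(x)|=1, x<0.
x=-1.45: |R|=0.4500
|R(-2.26)|=1.2600 |R(-1.23)|=0.2300 |R(-1.04)|=0.0400
Bisect:
  x_lo=-2.7246 |R|=1.7246  x_hi=-0.2430 |R|=0.7570
  mid=-1.48382 |R|=0.48382 →hi
  mid=-2.10422 |R|=1.10422 →lo
  mid=-1.79402 |R|=0.79402 →hi
  mid=-1.94912 |R|=0.94912 →hi
  mid=-2.02667 |R|=1.02667 →lo
  mid=-1.98789 |R|=0.98789 →hi
  mid=-2.00728 |R|=1.00728 →lo
  mid=-1.99759 |R|=0.99759 →hi
  ...
  [-2.00001,-1.99986] ⇒ x*=-2.0000
So |R|<1 on (-2.0000, 0).

(-2.0000, 0).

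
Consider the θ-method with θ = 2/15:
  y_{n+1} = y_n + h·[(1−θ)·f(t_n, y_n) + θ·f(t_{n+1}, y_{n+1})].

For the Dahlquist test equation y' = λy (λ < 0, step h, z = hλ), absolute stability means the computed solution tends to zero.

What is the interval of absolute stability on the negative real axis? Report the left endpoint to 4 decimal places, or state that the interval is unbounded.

Set f=λy, z=hλ:
  y_{n+1} = y_n + z·[13/15·y_n + 2/15·y_{n+1}] ⇒ (1 − 2/15z)y_{n+1} = (1 + 13/15z)y_n
  ⇒ R(z) = (1 + 13/15z)/(1 − 2/15z).

Need |R(x)|<1, x<0.
x=-0.99: |R|=0.1254
R=−1: 1+13/15x = −1+2/15x ⇒ -11/15x=2 ⇒ x=2/(-11/15)=-2.7273
Confirm numerically:
  x=-2.634: |R|=0.94938 <1
  x=-2.627: |R|=0.94554 <1
  x=-2.527: |R|=0.89015 <1
  x=-2.135: |R|=0.66191 <1
  x=-3.070: |R|=1.17833 >1
  x=-2.900: |R|=1.09135 >1
So |R|<1 on (-2.7273, 0).

z∈(-2.7273,0).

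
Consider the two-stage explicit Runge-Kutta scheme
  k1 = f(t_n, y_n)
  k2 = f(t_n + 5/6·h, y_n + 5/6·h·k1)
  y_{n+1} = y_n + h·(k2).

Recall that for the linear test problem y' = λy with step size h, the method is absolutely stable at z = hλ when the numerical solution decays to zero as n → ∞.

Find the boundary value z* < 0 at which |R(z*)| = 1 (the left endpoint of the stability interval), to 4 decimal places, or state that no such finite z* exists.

z* = -1.2000.

On y'=λy, z=hλ:
  k1=λy_n ⇒ h·k1=z·y_n;  k2=λ(1+5/6z)y_n ⇒ h·k2=z(1+5/6z)y_n
  y_{n+1}/y_n = 1 + z(1+5/6z) = 1 + z + 5/6z²
  Hence R(z) = 1 + z + 5/6z².

Find x<0 with |R(x)|<1.
x=-1.26: |R|=1.0630
R=1: x+5/6x²=0 ⇒ x=−6/5=-1.2000; min R=1−1/(4·5/6)=0.7000>−1
Confirm numerically:
  x=-1.176: |R|=0.97648 <1
  x=-1.134: |R|=0.93763 <1
  x=-0.932: |R|=0.79185 <1
  x=-1.684: |R|=1.67921 >1
  x=-1.458: |R|=1.31347 >1
So |R|<1 on (-1.2000, 0).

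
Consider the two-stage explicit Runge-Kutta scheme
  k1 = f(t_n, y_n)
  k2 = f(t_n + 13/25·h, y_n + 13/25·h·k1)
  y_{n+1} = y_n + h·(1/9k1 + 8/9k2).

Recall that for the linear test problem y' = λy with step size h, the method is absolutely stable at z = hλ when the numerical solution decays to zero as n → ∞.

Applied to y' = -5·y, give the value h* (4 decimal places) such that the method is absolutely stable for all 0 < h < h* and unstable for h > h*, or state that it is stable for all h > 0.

(-2.1635,0); λ=-5 ⇒ h* = (225/104)/5 = 0.4327.

With y'=λy (z=hλ):
  k1=λy_n ⇒ h·k1=z·y_n;  k2=λ(1+13/25z)y_n ⇒ h·k2=z(1+13/25z)y_n
  y_{n+1}/y_n = 1 + 1/9z + 8/9z(1+13/25z) = 1 + z + 104/225z²
  Hence R(z) = 1 + z + 104/225z².

Boundary: |R(x)|=1, x<0.
x=-1.56: |R|=0.5649
R=1: x+104/225x²=0 ⇒ x=−225/104=-2.1635; min R=1−1/(4·104/225)=0.4591>−1
Confirm numerically:
  x=-1.697: |R|=0.63411 <1
  x=-1.501: |R|=0.54039 <1
  x=-1.166: |R|=0.46242 <1
  x=-2.627: |R|=1.56286 >1
  x=-2.598: |R|=1.52182 >1
  x=-2.520: |R|=1.41530 >1
So |R|<1 on (-2.1635, 0).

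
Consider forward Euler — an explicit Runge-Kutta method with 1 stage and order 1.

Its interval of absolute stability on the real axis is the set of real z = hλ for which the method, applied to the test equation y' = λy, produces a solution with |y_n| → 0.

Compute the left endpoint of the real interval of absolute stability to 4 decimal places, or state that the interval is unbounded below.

With y'=λy (z=hλ):
  order 1, 1-stage ⇒ R(z)=1+z
  (e.g. R(-1.33)=-0.33000, |R|=0.33000)

Solve |R(x)|<1 on ℝ⁻.
x=-1.33: |R|=0.3300
|R(-2.04)|=1.0400 |R(-1.78)|=0.7800 |R(-1.67)|=0.6700
Bisect:
  x_lo=-2.3458 |R|=1.3458  x_hi=-0.2652 |R|=0.7348
  mid=-1.30551 |R|=0.30551 →hi
  mid=-1.82565 |R|=0.82565 →hi
  mid=-2.08572 |R|=1.08572 →lo
  mid=-1.95568 |R|=0.95568 →hi
  mid=-2.02070 |R|=1.02070 →lo
  mid=-1.98819 |R|=0.98819 →hi
  mid=-2.00445 |R|=1.00445 →lo
  mid=-1.99632 |R|=0.99632 →hi
  mid=-2.00038 |R|=1.00038 →lo
  ...
  [-2.00000,-1.99987] ⇒ x*=-2.0000
Stable set (-2.0000, 0).

left endpoint -2.0000.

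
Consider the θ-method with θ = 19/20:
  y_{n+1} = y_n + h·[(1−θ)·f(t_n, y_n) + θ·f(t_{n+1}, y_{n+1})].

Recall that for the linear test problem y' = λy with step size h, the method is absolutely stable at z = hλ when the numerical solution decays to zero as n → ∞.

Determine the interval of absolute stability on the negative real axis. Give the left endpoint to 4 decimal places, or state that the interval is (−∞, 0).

With y'=λy (z=hλ):
  y_{n+1} = y_n + z·[1/20·y_n + 19/20·y_{n+1}] ⇒ (1 − 19/20z)y_{n+1} = (1 + 1/20z)y_n
  ⇒ R(z) = (1 + 1/20z)/(1 − 19/20z).

Need |R(x)|<1, x<0.
x=-1.34: |R|=0.4105
x=-2: |R|=0.3103
x=-10: |R|=0.0476
x=-100: |R|=0.0417
θ=19/20≥1/2 ⇒ |1+1/20x|<|1−19/20x| ∀x<0 ⇒ stable on all of ℝ⁻.

unbounded; (−∞, 0).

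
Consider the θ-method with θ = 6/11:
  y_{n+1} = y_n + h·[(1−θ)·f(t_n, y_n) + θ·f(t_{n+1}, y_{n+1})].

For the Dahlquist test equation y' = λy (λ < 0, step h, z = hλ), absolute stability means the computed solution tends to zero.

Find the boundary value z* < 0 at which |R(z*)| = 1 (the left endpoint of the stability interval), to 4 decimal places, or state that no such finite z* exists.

On y'=λy, z=hλ:
  y_{n+1} = y_n + z·[5/11·y_n + 6/11·y_{n+1}] ⇒ (1 − 6/11z)y_{n+1} = (1 + 5/11z)y_n
  Hence R(z) = (1 + 5/11z)/(1 − 6/11z).

Boundary: |R(x)|=1, x<0.
x=-1.64: |R|=0.1344
x=-2: |R|=0.0435
x=-10: |R|=0.5493
x=-100: |R|=0.8003
θ=6/11≥1/2 ⇒ |1+5/11x|<|1−6/11x| ∀x<0 ⇒ interval (−∞,0).

(−∞, 0) — no finite endpoint.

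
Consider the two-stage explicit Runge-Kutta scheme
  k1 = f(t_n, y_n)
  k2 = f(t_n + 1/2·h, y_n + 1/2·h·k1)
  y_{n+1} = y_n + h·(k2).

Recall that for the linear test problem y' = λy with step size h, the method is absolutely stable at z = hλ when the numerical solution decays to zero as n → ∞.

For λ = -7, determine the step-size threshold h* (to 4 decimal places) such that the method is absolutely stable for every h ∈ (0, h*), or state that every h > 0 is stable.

Set f=λy, z=hλ:
  k1=λy_n ⇒ h·k1=z·y_n;  k2=λ(1+1/2z)y_n ⇒ h·k2=z(1+1/2z)y_n
  y_{n+1}/y_n = 1 + z(1+1/2z) = 1 + z + 1/2z²
  Hence R(z) = 1 + z + 1/2z².

Solve |R(x)|<1 on ℝ⁻.
x=-1.67: |R|=0.7244
R=1: x+1/2x²=0 ⇒ x=−2=-2.0000; min R=1−1/(4·1/2)=0.5000>−1
Confirm numerically:
  x=-1.850: |R|=0.86125 <1
  x=-1.689: |R|=0.73736 <1
  x=-1.131: |R|=0.50858 <1
  x=-2.467: |R|=1.57604 >1
  x=-2.461: |R|=1.56726 >1
  x=-2.306: |R|=1.35282 >1
Stable set (-2.0000, 0).

(-2.0000,0); λ=-7 ⇒ h* = (2)/7 = 0.2857.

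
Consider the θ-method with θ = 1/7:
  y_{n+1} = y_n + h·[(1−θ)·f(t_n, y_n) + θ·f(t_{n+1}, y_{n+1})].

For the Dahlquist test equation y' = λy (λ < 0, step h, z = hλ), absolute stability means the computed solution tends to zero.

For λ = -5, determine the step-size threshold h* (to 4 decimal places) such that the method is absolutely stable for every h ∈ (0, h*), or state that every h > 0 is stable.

(-2.8000,0); λ=-5 ⇒ h* = (14/5)/5 = 0.5600.

On y'=λy, z=hλ:
  y_{n+1} = y_n + z·[6/7·y_n + 1/7·y_{n+1}] ⇒ (1 − 1/7z)y_{n+1} = (1 + 6/7z)y_n
  Hence R(z) = (1 + 6/7z)/(1 − 1/7z).

Boundary: |R(x)|=1, x<0.
x=-1.52: |R|=0.2488
R=−1: 1+6/7x = −1+1/7x ⇒ -5/7x=2 ⇒ x=2/(-5/7)=-2.8000
Confirm numerically:
  x=-2.679: |R|=0.93749 <1
  x=-2.601: |R|=0.89636 <1
  x=-1.729: |R|=0.38653 <1
  x=-1.360: |R|=0.13876 <1
  x=-3.168: |R|=1.18096 >1
  x=-3.102: |R|=1.14948 >1
Interval (-2.8000, 0).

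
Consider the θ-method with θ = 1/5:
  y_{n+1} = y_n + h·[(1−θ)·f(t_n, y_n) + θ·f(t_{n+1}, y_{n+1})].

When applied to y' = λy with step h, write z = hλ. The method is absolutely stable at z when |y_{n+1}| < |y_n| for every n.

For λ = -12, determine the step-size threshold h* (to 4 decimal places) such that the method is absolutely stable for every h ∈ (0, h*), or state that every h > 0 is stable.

(-3.3333,0); λ=-12 ⇒ h* = (10/3)/12 = 0.2778.

On y'=λy, z=hλ:
  y_{n+1} = y_n + z·[4/5·y_n + 1/5·y_{n+1}] ⇒ (1 − 1/5z)y_{n+1} = (1 + 4/5z)y_n
  R(z) = (1 + 4/5z)/(1 − 1/5z).

Find x<0 with |R(x)|<1.
x=-1.24: |R|=0.0064
R=−1: 1+4/5x = −1+1/5x ⇒ -3/5x=2 ⇒ x=2/(-3/5)=-3.3333
Confirm numerically:
  x=-2.834: |R|=0.80878 <1
  x=-1.526: |R|=0.16917 <1
  x=-1.439: |R|=0.11741 <1
  x=-3.767: |R|=1.14840 >1
  x=-3.661: |R|=1.11350 >1
  x=-3.624: |R|=1.10111 >1
Interval (-3.3333, 0).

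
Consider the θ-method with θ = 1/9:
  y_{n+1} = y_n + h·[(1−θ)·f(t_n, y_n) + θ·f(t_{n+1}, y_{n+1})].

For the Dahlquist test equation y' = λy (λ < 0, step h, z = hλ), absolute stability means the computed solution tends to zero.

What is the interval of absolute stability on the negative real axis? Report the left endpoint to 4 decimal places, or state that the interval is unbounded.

(-2.5714, 0).

On y'=λy, z=hλ:
  y_{n+1} = y_n + z·[8/9·y_n + 1/9·y_{n+1}] ⇒ (1 − 1/9z)y_{n+1} = (1 + 8/9z)y_n
  so R(z) = (1 + 8/9z)/(1 − 1/9z).

Boundary: |R(x)|=1, x<0.
x=-0.92: |R|=0.1653
R=−1: 1+8/9x = −1+1/9x ⇒ -7/9x=2 ⇒ x=2/(-7/9)=-2.5714
Confirm numerically:
  x=-1.897: |R|=0.56676 <1
  x=-1.842: |R|=0.52905 <1
  x=-1.189: |R|=0.05025 <1
  x=-1.071: |R|=0.04290 <1
  x=-2.905: |R|=1.19614 >1
  x=-2.773: |R|=1.11985 >1
Interval (-2.5714, 0).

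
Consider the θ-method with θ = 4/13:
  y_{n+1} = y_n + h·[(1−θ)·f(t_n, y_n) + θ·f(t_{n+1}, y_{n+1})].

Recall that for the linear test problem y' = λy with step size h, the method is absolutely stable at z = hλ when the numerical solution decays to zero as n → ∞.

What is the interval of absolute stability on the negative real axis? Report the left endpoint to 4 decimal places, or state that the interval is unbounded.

On y'=λy, z=hλ:
  y_{n+1} = y_n + z·[9/13·y_n + 4/13·y_{n+1}] ⇒ (1 − 4/13z)y_{n+1} = (1 + 9/13z)y_n
  Hence R(z) = (1 + 9/13z)/(1 − 4/13z).

Boundary: |R(x)|=1, x<0.
x=-0.38: |R|=0.6598
R=−1: 1+9/13x = −1+4/13x ⇒ -5/13x=2 ⇒ x=2/(-5/13)=-5.2000
Confirm numerically:
  x=-4.889: |R|=0.95224 <1
  x=-4.078: |R|=0.80861 <1
  x=-3.702: |R|=0.73065 <1
  x=-2.286: |R|=0.34203 <1
  x=-5.716: |R|=1.07194 >1
  x=-5.247: |R|=1.00691 >1
Interval (-5.2000, 0).

(-5.2000, 0).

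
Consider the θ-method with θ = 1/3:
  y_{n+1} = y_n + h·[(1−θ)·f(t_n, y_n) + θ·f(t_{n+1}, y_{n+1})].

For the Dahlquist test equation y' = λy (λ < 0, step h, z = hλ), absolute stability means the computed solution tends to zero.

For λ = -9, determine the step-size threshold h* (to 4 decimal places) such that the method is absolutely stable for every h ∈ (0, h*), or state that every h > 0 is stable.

(-6.0000,0); λ=-9 ⇒ h* = (6)/9 = 0.6667.

Set f=λy, z=hλ:
  y_{n+1} = y_n + z·[2/3·y_n + 1/3·y_{n+1}] ⇒ (1 − 1/3z)y_{n+1} = (1 + 2/3z)y_n
  so R(z) = (1 + 2/3z)/(1 − 1/3z).

Need |R(x)|<1, x<0.
x=-0.9: |R|=0.3077
R=−1: 1+2/3x = −1+1/3x ⇒ -1/3x=2 ⇒ x=2/(-1/3)=-6.0000
Confirm numerically:
  x=-5.774: |R|=0.97424 <1
  x=-5.394: |R|=0.92781 <1
  x=-2.771: |R|=0.44048 <1
  x=-6.298: |R|=1.03205 >1
  x=-6.296: |R|=1.03184 >1
  x=-6.044: |R|=1.00487 >1
Interval (-6.0000, 0).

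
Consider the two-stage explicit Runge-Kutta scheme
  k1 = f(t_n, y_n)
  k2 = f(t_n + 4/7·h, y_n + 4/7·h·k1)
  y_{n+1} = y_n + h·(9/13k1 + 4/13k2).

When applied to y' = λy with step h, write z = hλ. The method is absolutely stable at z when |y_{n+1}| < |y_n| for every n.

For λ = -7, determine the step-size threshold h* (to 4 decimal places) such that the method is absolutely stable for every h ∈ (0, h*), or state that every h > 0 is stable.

(-5.6875,0); λ=-7 ⇒ h* = (91/16)/7 = 0.8125.

Test eqn y'=λy, z=hλ:
  k1=λy_n ⇒ h·k1=z·y_n;  k2=λ(1+4/7z)y_n ⇒ h·k2=z(1+4/7z)y_n
  y_{n+1}/y_n = 1 + 9/13z + 4/13z(1+4/7z) = 1 + z + 16/91z²
  Hence R(z) = 1 + z + 16/91z².

Find x<0 with |R(x)|<1.
x=-0.59: |R|=0.4712
R=1: x+16/91x²=0 ⇒ x=−91/16=-5.6875; min R=1−1/(4·16/91)=-0.4219>−1
Confirm numerically:
  x=-5.282: |R|=0.62341 <1
  x=-5.095: |R|=0.46922 <1
  x=-2.352: |R|=0.37936 <1
  x=-6.050: |R|=1.38560 >1
  x=-5.986: |R|=1.31417 >1
  x=-5.836: |R|=1.15238 >1
Interval (-5.6875, 0).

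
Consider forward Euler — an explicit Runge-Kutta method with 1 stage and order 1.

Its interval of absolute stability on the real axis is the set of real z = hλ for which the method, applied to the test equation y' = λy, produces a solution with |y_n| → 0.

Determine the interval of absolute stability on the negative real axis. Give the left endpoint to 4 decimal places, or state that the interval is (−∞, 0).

z∈(-2.0000,0).

On y'=λy, z=hλ:
  order 1, 1-stage ⇒ R(z)=1+z
  (e.g. R(-1.14)=-0.14000, |R|=0.14000)

Boundary: |R(x)|=1, x<0.
x=-1.14: |R|=0.1400
|R(-1.49)|=0.4900 |R(-1.17)|=0.1700 |R(-0.95)|=0.0500
Bisect:
  x_lo=-2.7821 |R|=1.7821  x_hi=-0.2818 |R|=0.7182
  mid=-1.53190 |R|=0.53190 →hi
  mid=-2.15698 |R|=1.15698 →lo
  mid=-1.84444 |R|=0.84444 →hi
  mid=-2.00071 |R|=1.00071 →lo
  mid=-1.92258 |R|=0.92258 →hi
  mid=-1.96164 |R|=0.96164 →hi
  mid=-1.98118 |R|=0.98118 →hi
  ...
  [-2.00010,-1.99995] ⇒ x*=-2.0000
Stable set (-2.0000, 0).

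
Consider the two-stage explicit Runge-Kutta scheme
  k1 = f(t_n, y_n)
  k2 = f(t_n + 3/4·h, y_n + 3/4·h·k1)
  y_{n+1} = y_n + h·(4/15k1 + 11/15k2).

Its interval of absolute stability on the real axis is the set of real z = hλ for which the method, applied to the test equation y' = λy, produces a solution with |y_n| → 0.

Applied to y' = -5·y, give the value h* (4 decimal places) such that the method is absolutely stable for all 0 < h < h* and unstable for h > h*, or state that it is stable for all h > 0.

With y'=λy (z=hλ):
  k1=λy_n ⇒ h·k1=z·y_n;  k2=λ(1+3/4z)y_n ⇒ h·k2=z(1+3/4z)y_n
  y_{n+1}/y_n = 1 + 4/15z + 11/15z(1+3/4z) = 1 + z + 11/20z²
  so R(z) = 1 + z + 11/20z².

Solve |R(x)|<1 on ℝ⁻.
x=-1.52: |R|=0.7507
R=1: x+11/20x²=0 ⇒ x=−20/11=-1.8182; min R=1−1/(4·11/20)=0.5455>−1
Confirm numerically:
  x=-1.501: |R|=0.73815 <1
  x=-1.167: |R|=0.58204 <1
  x=-1.107: |R|=0.56700 <1
  x=-0.917: |R|=0.54549 <1
  x=-1.919: |R|=1.10641 >1
  x=-1.889: |R|=1.07358 >1
Stable set (-1.8182, 0).

(-1.8182,0); λ=-5 ⇒ h* = (20/11)/5 = 0.3636.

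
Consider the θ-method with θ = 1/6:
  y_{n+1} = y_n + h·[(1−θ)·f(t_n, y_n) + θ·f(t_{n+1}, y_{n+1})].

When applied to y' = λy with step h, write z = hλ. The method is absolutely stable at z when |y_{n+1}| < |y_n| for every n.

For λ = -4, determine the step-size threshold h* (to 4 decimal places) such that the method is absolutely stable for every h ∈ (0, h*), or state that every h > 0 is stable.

(-3.0000,0); λ=-4 ⇒ h* = (3)/4 = 0.7500.

Test eqn y'=λy, z=hλ:
  y_{n+1} = y_n + z·[5/6·y_n + 1/6·y_{n+1}] ⇒ (1 − 1/6z)y_{n+1} = (1 + 5/6z)y_n
  R(z) = (1 + 5/6z)/(1 − 1/6z).

Boundary: |R(x)|=1, x<0.
x=-0.85: |R|=0.2555
R=−1: 1+5/6x = −1+1/6x ⇒ -2/3x=2 ⇒ x=2/(-2/3)=-3.0000
Confirm numerically:
  x=-2.042: |R|=0.52350 <1
  x=-2.030: |R|=0.51681 <1
  x=-1.453: |R|=0.16973 <1
  x=-1.246: |R|=0.03174 <1
  x=-3.511: |R|=1.21491 >1
  x=-3.047: |R|=1.02078 >1
Interval (-3.0000, 0).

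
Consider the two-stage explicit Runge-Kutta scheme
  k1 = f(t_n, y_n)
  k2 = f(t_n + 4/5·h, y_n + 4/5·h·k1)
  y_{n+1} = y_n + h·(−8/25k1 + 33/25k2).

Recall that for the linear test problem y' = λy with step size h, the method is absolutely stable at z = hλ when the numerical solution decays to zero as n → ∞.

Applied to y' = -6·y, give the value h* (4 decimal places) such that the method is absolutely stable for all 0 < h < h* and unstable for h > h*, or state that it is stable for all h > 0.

Test eqn y'=λy, z=hλ:
  k1=λy_n ⇒ h·k1=z·y_n;  k2=λ(1+4/5z)y_n ⇒ h·k2=z(1+4/5z)y_n
  y_{n+1}/y_n = 1 − 8/25z + 33/25z(1+4/5z) = 1 + z + 132/125z²
  ⇒ R(z) = 1 + z + 132/125z².

Find x<0 with |R(x)|<1.
x=-1.41: |R|=1.6894
R=1: x+132/125x²=0 ⇒ x=−125/132=-0.9470; min R=1−1/(4·132/125)=0.7633>−1
Confirm numerically:
  x=-0.767: |R|=0.85423 <1
  x=-0.520: |R|=0.76554 <1
  x=-0.390: |R|=0.77062 <1
  x=-1.339: |R|=1.55432 >1
  x=-1.326: |R|=1.53074 >1
  x=-1.140: |R|=1.23238 >1
Stable set (-0.9470, 0).

(-0.9470,0); λ=-6 ⇒ h* = (125/132)/6 = 0.1578.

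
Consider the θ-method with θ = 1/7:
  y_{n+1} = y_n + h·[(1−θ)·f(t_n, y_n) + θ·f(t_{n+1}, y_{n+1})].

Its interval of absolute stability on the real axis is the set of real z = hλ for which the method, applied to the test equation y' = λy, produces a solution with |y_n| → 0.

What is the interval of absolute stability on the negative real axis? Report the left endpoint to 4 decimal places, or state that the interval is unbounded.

With y'=λy (z=hλ):
  y_{n+1} = y_n + z·[6/7·y_n + 1/7·y_{n+1}] ⇒ (1 − 1/7z)y_{n+1} = (1 + 6/7z)y_n
  so R(z) = (1 + 6/7z)/(1 − 1/7z).

Need |R(x)|<1, x<0.
x=-1.13: |R|=0.0271
R=−1: 1+6/7x = −1+1/7x ⇒ -5/7x=2 ⇒ x=2/(-5/7)=-2.8000
Confirm numerically:
  x=-2.100: |R|=0.61538 <1
  x=-2.073: |R|=0.59936 <1
  x=-1.571: |R|=0.28305 <1
  x=-3.011: |R|=1.10538 >1
  x=-2.997: |R|=1.09853 >1
Stable set (-2.8000, 0).

(-2.8000, 0).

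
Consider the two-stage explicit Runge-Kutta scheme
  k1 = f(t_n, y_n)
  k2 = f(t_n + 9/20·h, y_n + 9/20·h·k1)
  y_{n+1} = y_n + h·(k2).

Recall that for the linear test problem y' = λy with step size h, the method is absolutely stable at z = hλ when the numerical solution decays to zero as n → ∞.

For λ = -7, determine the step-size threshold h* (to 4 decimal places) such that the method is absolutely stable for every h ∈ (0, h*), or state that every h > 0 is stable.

Test eqn y'=λy, z=hλ:
  k1=λy_n ⇒ h·k1=z·y_n;  k2=λ(1+9/20z)y_n ⇒ h·k2=z(1+9/20z)y_n
  y_{n+1}/y_n = 1 + z(1+9/20z) = 1 + z + 9/20z²
  Hence R(z) = 1 + z + 9/20z².

Need |R(x)|<1, x<0.
x=-0.79: |R|=0.4908
R=1: x+9/20x²=0 ⇒ x=−20/9=-2.2222; min R=1−1/(4·9/20)=0.4444>−1
Confirm numerically:
  x=-2.197: |R|=0.97506 <1
  x=-1.700: |R|=0.60050 <1
  x=-1.603: |R|=0.55332 <1
  x=-1.057: |R|=0.44576 <1
  x=-2.590: |R|=1.42864 >1
  x=-2.296: |R|=1.07623 >1
Stable set (-2.2222, 0).

(-2.2222,0); λ=-7 ⇒ h* = (20/9)/7 = 0.3175.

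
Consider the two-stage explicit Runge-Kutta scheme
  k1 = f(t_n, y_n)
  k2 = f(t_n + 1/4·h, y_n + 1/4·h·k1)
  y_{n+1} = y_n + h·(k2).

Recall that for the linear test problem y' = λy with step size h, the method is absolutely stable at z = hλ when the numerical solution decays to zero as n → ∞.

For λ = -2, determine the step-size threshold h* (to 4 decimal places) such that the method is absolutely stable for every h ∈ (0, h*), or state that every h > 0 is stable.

(-4.0000,0); λ=-2 ⇒ h* = (4)/2 = 2.0000.

Test eqn y'=λy, z=hλ:
  k1=λy_n ⇒ h·k1=z·y_n;  k2=λ(1+1/4z)y_n ⇒ h·k2=z(1+1/4z)y_n
  y_{n+1}/y_n = 1 + z(1+1/4z) = 1 + z + 1/4z²
  Hence R(z) = 1 + z + 1/4z².

Solve |R(x)|<1 on ℝ⁻.
x=-0.49: |R|=0.5700
R=1: x+1/4x²=0 ⇒ x=−4=-4.0000; min R=1−1/(4·1/4)=0.0000>−1
Confirm numerically:
  x=-3.894: |R|=0.89681 <1
  x=-3.780: |R|=0.79210 <1
  x=-2.842: |R|=0.17724 <1
  x=-2.037: |R|=0.00034 <1
  x=-4.401: |R|=1.44120 >1
  x=-4.321: |R|=1.34676 >1
  x=-4.096: |R|=1.09830 >1
Stable set (-4.0000, 0).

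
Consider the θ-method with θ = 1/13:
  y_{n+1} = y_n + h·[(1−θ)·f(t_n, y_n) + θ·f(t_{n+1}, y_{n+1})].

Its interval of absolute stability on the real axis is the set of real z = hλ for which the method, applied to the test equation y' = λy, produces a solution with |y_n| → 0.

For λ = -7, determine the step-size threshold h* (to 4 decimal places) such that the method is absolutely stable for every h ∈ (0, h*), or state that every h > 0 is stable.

With y'=λy (z=hλ):
  y_{n+1} = y_n + z·[12/13·y_n + 1/13·y_{n+1}] ⇒ (1 − 1/13z)y_{n+1} = (1 + 12/13z)y_n
  Hence R(z) = (1 + 12/13z)/(1 − 1/13z).

Solve |R(x)|<1 on ℝ⁻.
x=-0.57: |R|=0.4539
R=−1: 1+12/13x = −1+1/13x ⇒ -11/13x=2 ⇒ x=2/(-11/13)=-2.3636
Confirm numerically:
  x=-2.111: |R|=0.81609 <1
  x=-2.021: |R|=0.74908 <1
  x=-1.466: |R|=0.31743 <1
  x=-1.391: |R|=0.25655 <1
  x=-2.747: |R|=1.26780 >1
  x=-2.396: |R|=1.02312 >1
Interval (-2.3636, 0).

(-2.3636,0); λ=-7 ⇒ h* = (26/11)/7 = 0.3377.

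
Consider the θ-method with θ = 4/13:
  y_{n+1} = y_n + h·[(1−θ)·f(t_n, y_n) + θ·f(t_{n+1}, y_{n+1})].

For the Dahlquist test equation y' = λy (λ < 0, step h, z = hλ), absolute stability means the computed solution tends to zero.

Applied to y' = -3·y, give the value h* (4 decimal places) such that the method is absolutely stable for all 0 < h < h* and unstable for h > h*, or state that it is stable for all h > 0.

(-5.2000,0); λ=-3 ⇒ h* = (26/5)/3 = 1.7333.

With y'=λy (z=hλ):
  y_{n+1} = y_n + z·[9/13·y_n + 4/13·y_{n+1}] ⇒ (1 − 4/13z)y_{n+1} = (1 + 9/13z)y_n
  Hence R(z) = (1 + 9/13z)/(1 − 4/13z).

Find x<0 with |R(x)|<1.
x=-0.85: |R|=0.3262
R=−1: 1+9/13x = −1+4/13x ⇒ -5/13x=2 ⇒ x=2/(-5/13)=-5.2000
Confirm numerically:
  x=-4.859: |R|=0.94743 <1
  x=-4.196: |R|=0.83145 <1
  x=-3.139: |R|=0.59677 <1
  x=-5.529: |R|=1.04684 >1
  x=-5.410: |R|=1.03031 >1
  x=-5.292: |R|=1.01346 >1
Stable set (-5.2000, 0).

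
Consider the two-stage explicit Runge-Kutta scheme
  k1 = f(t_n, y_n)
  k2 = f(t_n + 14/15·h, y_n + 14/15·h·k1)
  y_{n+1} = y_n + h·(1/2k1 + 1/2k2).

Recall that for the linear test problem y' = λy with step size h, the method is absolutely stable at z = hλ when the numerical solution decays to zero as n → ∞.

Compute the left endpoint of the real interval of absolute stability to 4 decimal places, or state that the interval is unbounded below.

left endpoint -2.1429.

Set f=λy, z=hλ:
  k1=λy_n ⇒ h·k1=z·y_n;  k2=λ(1+14/15z)y_n ⇒ h·k2=z(1+14/15z)y_n
  y_{n+1}/y_n = 1 + 1/2z + 1/2z(1+14/15z) = 1 + z + 7/15z²
  ⇒ R(z) = 1 + z + 7/15z².

Boundary: |R(x)|=1, x<0.
x=-0.74: |R|=0.5155
R=1: x+7/15x²=0 ⇒ x=−15/7=-2.1429; min R=1−1/(4·7/15)=0.4643>−1
Confirm numerically:
  x=-1.925: |R|=0.80429 <1
  x=-1.439: |R|=0.52734 <1
  x=-1.116: |R|=0.46521 <1
  x=-2.661: |R|=1.64343 >1
  x=-2.352: |R|=1.22956 >1
  x=-2.219: |R|=1.07885 >1
So |R|<1 on (-2.1429, 0).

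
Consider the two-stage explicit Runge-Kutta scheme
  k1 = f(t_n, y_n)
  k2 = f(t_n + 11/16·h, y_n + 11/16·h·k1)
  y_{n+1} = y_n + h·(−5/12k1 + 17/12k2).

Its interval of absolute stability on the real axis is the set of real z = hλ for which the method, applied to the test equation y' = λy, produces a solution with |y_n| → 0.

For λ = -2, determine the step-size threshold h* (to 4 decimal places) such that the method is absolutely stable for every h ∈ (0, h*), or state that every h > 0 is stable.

Test eqn y'=λy, z=hλ:
  k1=λy_n ⇒ h·k1=z·y_n;  k2=λ(1+11/16z)y_n ⇒ h·k2=z(1+11/16z)y_n
  y_{n+1}/y_n = 1 − 5/12z + 17/12z(1+11/16z) = 1 + z + 187/192z²
  R(z) = 1 + z + 187/192z².

Solve |R(x)|<1 on ℝ⁻.
x=-0.72: |R|=0.7849
R=1: x+187/192x²=0 ⇒ x=−192/187=-1.0267; min R=1−1/(4·187/192)=0.7433>−1
Confirm numerically:
  x=-0.871: |R|=0.86788 <1
  x=-0.630: |R|=0.75656 <1
  x=-0.535: |R|=0.74377 <1
  x=-1.426: |R|=1.55452 >1
  x=-1.395: |R|=1.50035 >1
Stable set (-1.0267, 0).

(-1.0267,0); λ=-2 ⇒ h* = (192/187)/2 = 0.5134.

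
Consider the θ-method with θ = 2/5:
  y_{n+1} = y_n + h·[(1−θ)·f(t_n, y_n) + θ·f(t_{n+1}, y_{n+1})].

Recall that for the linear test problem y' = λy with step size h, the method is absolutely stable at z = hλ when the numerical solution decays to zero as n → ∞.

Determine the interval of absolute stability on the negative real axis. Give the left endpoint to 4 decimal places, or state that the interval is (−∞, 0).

z∈(-10.0000,0).

With y'=λy (z=hλ):
  y_{n+1} = y_n + z·[3/5·y_n + 2/5·y_{n+1}] ⇒ (1 − 2/5z)y_{n+1} = (1 + 3/5z)y_n
  ⇒ R(z) = (1 + 3/5z)/(1 − 2/5z).

Solve |R(x)|<1 on ℝ⁻.
x=-0.34: |R|=0.7007
R=−1: 1+3/5x = −1+2/5x ⇒ -1/5x=2 ⇒ x=2/(-1/5)=-10.0000
Confirm numerically:
  x=-7.122: |R|=0.85045 <1
  x=-7.075: |R|=0.84726 <1
  x=-6.598: |R|=0.81304 <1
  x=-5.256: |R|=0.69417 <1
  x=-10.479: |R|=1.01845 >1
  x=-10.399: |R|=1.01547 >1
Stable set (-10.0000, 0).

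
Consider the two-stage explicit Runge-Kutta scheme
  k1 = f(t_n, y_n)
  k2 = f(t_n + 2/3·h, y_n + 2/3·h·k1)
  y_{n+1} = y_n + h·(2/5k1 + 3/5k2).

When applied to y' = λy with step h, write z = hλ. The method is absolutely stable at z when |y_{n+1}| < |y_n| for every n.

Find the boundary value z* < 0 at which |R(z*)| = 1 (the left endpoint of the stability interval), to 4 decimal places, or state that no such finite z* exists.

Set f=λy, z=hλ:
  k1=λy_n ⇒ h·k1=z·y_n;  k2=λ(1+2/3z)y_n ⇒ h·k2=z(1+2/3z)y_n
  y_{n+1}/y_n = 1 + 2/5z + 3/5z(1+2/3z) = 1 + z + 2/5z²
  ⇒ R(z) = 1 + z + 2/5z².

Boundary: |R(x)|=1, x<0.
x=-1.25: |R|=0.3750
R=1: x+2/5x²=0 ⇒ x=−5/2=-2.5000; min R=1−1/(4·2/5)=0.3750>−1
Confirm numerically:
  x=-2.238: |R|=0.76546 <1
  x=-1.885: |R|=0.53629 <1
  x=-1.813: |R|=0.50179 <1
  x=-1.642: |R|=0.43647 <1
  x=-2.859: |R|=1.41055 >1
  x=-2.543: |R|=1.04374 >1
So |R|<1 on (-2.5000, 0).

left endpoint -2.5000.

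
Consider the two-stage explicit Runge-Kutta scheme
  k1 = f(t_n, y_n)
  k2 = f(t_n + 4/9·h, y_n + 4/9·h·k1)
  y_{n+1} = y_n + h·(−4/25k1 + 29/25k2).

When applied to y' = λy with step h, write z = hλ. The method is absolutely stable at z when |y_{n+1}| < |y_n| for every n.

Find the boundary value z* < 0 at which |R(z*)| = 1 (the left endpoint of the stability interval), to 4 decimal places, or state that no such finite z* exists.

left endpoint -1.9397.

Test eqn y'=λy, z=hλ:
  k1=λy_n ⇒ h·k1=z·y_n;  k2=λ(1+4/9z)y_n ⇒ h·k2=z(1+4/9z)y_n
  y_{n+1}/y_n = 1 − 4/25z + 29/25z(1+4/9z) = 1 + z + 116/225z²
  so R(z) = 1 + z + 116/225z².

Solve |R(x)|<1 on ℝ⁻.
x=-0.78: |R|=0.5337
R=1: x+116/225x²=0 ⇒ x=−225/116=-1.9397; min R=1−1/(4·116/225)=0.5151>−1
Confirm numerically:
  x=-1.592: |R|=0.71466 <1
  x=-1.291: |R|=0.56827 <1
  x=-1.173: |R|=0.53637 <1
  x=-1.001: |R|=0.51559 <1
  x=-2.505: |R|=1.73012 >1
  x=-2.441: |R|=1.63093 >1
  x=-2.427: |R|=1.60979 >1
Stable set (-1.9397, 0).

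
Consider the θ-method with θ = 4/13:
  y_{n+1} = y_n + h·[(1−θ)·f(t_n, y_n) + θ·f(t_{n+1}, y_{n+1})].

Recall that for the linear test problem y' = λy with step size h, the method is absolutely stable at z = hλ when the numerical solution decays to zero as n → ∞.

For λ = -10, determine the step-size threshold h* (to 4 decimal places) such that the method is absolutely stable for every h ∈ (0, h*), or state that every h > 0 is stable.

Set f=λy, z=hλ:
  y_{n+1} = y_n + z·[9/13·y_n + 4/13·y_{n+1}] ⇒ (1 − 4/13z)y_{n+1} = (1 + 9/13z)y_n
  Hence R(z) = (1 + 9/13z)/(1 − 4/13z).

Need |R(x)|<1, x<0.
x=-0.73: |R|=0.4039
R=−1: 1+9/13x = −1+4/13x ⇒ -5/13x=2 ⇒ x=2/(-5/13)=-5.2000
Confirm numerically:
  x=-4.581: |R|=0.90119 <1
  x=-4.514: |R|=0.88955 <1
  x=-3.353: |R|=0.65035 <1
  x=-2.313: |R|=0.35129 <1
  x=-5.767: |R|=1.07860 >1
  x=-5.582: |R|=1.05406 >1
So |R|<1 on (-5.2000, 0).

(-5.2000,0); λ=-10 ⇒ h* = (26/5)/10 = 0.5200.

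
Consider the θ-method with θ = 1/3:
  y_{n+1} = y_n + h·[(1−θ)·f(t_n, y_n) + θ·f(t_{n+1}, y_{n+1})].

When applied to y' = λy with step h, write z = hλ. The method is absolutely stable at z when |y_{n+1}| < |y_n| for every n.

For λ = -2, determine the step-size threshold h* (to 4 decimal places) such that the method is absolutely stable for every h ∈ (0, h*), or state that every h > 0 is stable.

With y'=λy (z=hλ):
  y_{n+1} = y_n + z·[2/3·y_n + 1/3·y_{n+1}] ⇒ (1 − 1/3z)y_{n+1} = (1 + 2/3z)y_n
  so R(z) = (1 + 2/3z)/(1 − 1/3z).

Need |R(x)|<1, x<0.
x=-1.19: |R|=0.1480
R=−1: 1+2/3x = −1+1/3x ⇒ -1/3x=2 ⇒ x=2/(-1/3)=-6.0000
Confirm numerically:
  x=-5.595: |R|=0.95288 <1
  x=-3.556: |R|=0.62721 <1
  x=-2.798: |R|=0.44774 <1
  x=-2.470: |R|=0.35466 <1
  x=-6.537: |R|=1.05631 >1
  x=-6.442: |R|=1.04681 >1
Interval (-6.0000, 0).

(-6.0000,0); λ=-2 ⇒ h* = (6)/2 = 3.0000.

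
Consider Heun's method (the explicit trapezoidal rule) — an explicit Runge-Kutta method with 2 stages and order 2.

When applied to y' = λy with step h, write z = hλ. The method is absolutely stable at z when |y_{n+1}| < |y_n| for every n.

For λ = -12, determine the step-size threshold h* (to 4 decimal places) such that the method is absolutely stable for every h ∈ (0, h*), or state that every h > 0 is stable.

On y'=λy, z=hλ:
  order 2, 2-stage ⇒ R(z)=1+z+z^2/2
  (e.g. R(-1.18)=0.51620, |R|=0.51620)

Boundary: |R(x)|=1, x<0.
x=-1.18: |R|=0.5162
|R(-1.36)|=0.5648 |R(-1.24)|=0.5288 |R(-0.51)|=0.6200
Bisect:
  x_lo=-2.4716 |R|=1.5828  x_hi=-0.2090 |R|=0.8129
  mid=-1.34029 |R|=0.55790 →hi
  mid=-1.90594 |R|=0.91037 →hi
  mid=-2.18877 |R|=1.20659 →lo
  mid=-2.04736 |R|=1.04848 →lo
  mid=-1.97665 |R|=0.97692 →hi
  mid=-2.01200 |R|=1.01208 →lo
  mid=-1.99433 |R|=0.99434 →hi
  mid=-2.00317 |R|=1.00317 →lo
  mid=-1.99875 |R|=0.99875 →hi
  ...
  [-2.00013,-1.99999] ⇒ x*=-2.0000
Interval (-2.0000, 0).

(-2.0000,0); λ=-12 ⇒ h* = 0.1667.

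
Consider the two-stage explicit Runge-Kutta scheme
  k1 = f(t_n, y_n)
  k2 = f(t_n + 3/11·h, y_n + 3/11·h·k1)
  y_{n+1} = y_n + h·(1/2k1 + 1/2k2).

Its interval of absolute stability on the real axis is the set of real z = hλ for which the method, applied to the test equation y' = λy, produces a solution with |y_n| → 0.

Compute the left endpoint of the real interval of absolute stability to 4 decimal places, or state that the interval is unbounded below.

Set f=λy, z=hλ:
  k1=λy_n ⇒ h·k1=z·y_n;  k2=λ(1+3/11z)y_n ⇒ h·k2=z(1+3/11z)y_n
  y_{n+1}/y_n = 1 + 1/2z + 1/2z(1+3/11z) = 1 + z + 3/22z²
  Hence R(z) = 1 + z + 3/22z².

Solve |R(x)|<1 on ℝ⁻.
x=-0.77: |R|=0.3108
R=1: x+3/22x²=0 ⇒ x=−22/3=-7.3333; min R=1−1/(4·3/22)=-0.8333>−1
Confirm numerically:
  x=-5.911: |R|=0.14647 <1
  x=-3.243: |R|=0.80886 <1
  x=-3.207: |R|=0.80452 <1
  x=-7.922: |R|=1.63592 >1
  x=-7.592: |R|=1.26779 >1
  x=-7.509: |R|=1.17987 >1
Interval (-7.3333, 0).

z* = -7.3333.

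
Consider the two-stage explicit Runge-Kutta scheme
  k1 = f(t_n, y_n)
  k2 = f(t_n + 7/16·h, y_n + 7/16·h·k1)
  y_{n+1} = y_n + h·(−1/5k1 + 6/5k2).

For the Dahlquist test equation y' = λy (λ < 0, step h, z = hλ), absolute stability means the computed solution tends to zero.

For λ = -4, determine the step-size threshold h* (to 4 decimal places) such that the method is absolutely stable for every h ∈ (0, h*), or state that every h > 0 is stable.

(-1.9048,0); λ=-4 ⇒ h* = (40/21)/4 = 0.4762.

Test eqn y'=λy, z=hλ:
  k1=λy_n ⇒ h·k1=z·y_n;  k2=λ(1+7/16z)y_n ⇒ h·k2=z(1+7/16z)y_n
  y_{n+1}/y_n = 1 − 1/5z + 6/5z(1+7/16z) = 1 + z + 21/40z²
  ⇒ R(z) = 1 + z + 21/40z².

Find x<0 with |R(x)|<1.
x=-0.7: |R|=0.5573
R=1: x+21/40x²=0 ⇒ x=−40/21=-1.9048; min R=1−1/(4·21/40)=0.5238>−1
Confirm numerically:
  x=-1.852: |R|=0.94870 <1
  x=-1.795: |R|=0.89656 <1
  x=-1.191: |R|=0.55370 <1
  x=-0.903: |R|=0.52509 <1
  x=-2.429: |R|=1.66852 >1
  x=-2.126: |R|=1.24693 >1
So |R|<1 on (-1.9048, 0).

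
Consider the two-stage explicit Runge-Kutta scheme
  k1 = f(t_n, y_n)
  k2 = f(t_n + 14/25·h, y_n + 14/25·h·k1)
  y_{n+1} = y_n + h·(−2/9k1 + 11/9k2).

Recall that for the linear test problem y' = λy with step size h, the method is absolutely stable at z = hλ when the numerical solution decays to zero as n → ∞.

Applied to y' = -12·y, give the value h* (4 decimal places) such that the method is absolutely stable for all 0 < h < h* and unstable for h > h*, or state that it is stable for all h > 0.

(-1.4610,0); λ=-12 ⇒ h* = (225/154)/12 = 0.1218.

With y'=λy (z=hλ):
  k1=λy_n ⇒ h·k1=z·y_n;  k2=λ(1+14/25z)y_n ⇒ h·k2=z(1+14/25z)y_n
  y_{n+1}/y_n = 1 − 2/9z + 11/9z(1+14/25z) = 1 + z + 154/225z²
  R(z) = 1 + z + 154/225z².

Boundary: |R(x)|=1, x<0.
x=-1.04: |R|=0.7003
R=1: x+154/225x²=0 ⇒ x=−225/154=-1.4610; min R=1−1/(4·154/225)=0.6347>−1
Confirm numerically:
  x=-1.433: |R|=0.97250 <1
  x=-1.421: |R|=0.96106 <1
  x=-1.381: |R|=0.92435 <1
  x=-0.917: |R|=0.65854 <1
  x=-1.947: |R|=1.64760 >1
  x=-1.660: |R|=1.22606 >1
Interval (-1.4610, 0).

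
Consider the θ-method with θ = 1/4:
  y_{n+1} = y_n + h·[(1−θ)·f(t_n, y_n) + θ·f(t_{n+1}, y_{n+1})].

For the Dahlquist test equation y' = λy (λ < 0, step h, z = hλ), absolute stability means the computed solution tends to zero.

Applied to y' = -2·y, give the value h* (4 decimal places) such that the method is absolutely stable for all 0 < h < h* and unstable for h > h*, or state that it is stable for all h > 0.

(-4.0000,0); λ=-2 ⇒ h* = (4)/2 = 2.0000.

On y'=λy, z=hλ:
  y_{n+1} = y_n + z·[3/4·y_n + 1/4·y_{n+1}] ⇒ (1 − 1/4z)y_{n+1} = (1 + 3/4z)y_n
  ⇒ R(z) = (1 + 3/4z)/(1 − 1/4z).

Need |R(x)|<1, x<0.
x=-1.18: |R|=0.0888
R=−1: 1+3/4x = −1+1/4x ⇒ -1/2x=2 ⇒ x=2/(-1/2)=-4.0000
Confirm numerically:
  x=-3.779: |R|=0.94318 <1
  x=-2.424: |R|=0.50934 <1
  x=-1.779: |R|=0.23135 <1
  x=-4.231: |R|=1.05613 >1
  x=-4.113: |R|=1.02786 >1
Stable set (-4.0000, 0).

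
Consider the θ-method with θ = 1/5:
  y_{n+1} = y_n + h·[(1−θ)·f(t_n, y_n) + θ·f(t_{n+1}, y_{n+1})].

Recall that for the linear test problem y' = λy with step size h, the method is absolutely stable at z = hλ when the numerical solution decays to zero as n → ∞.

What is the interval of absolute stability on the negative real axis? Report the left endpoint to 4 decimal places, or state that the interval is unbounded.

z∈(-3.3333,0).

With y'=λy (z=hλ):
  y_{n+1} = y_n + z·[4/5·y_n + 1/5·y_{n+1}] ⇒ (1 − 1/5z)y_{n+1} = (1 + 4/5z)y_n
  Hence R(z) = (1 + 4/5z)/(1 − 1/5z).

Boundary: |R(x)|=1, x<0.
x=-0.89: |R|=0.2445
R=−1: 1+4/5x = −1+1/5x ⇒ -3/5x=2 ⇒ x=2/(-3/5)=-3.3333
Confirm numerically:
  x=-2.713: |R|=0.75872 <1
  x=-2.219: |R|=0.53692 <1
  x=-2.212: |R|=0.53356 <1
  x=-1.394: |R|=0.09008 <1
  x=-3.727: |R|=1.13533 >1
  x=-3.668: |R|=1.11583 >1
  x=-3.512: |R|=1.06297 >1
So |R|<1 on (-3.3333, 0).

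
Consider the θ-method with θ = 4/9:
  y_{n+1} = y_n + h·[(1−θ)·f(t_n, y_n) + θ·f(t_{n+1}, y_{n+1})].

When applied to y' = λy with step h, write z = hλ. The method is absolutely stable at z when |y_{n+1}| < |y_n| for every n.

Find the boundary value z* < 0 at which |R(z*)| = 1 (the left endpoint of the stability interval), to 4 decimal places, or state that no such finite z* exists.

left endpoint -18.0000.

On y'=λy, z=hλ:
  y_{n+1} = y_n + z·[5/9·y_n + 4/9·y_{n+1}] ⇒ (1 − 4/9z)y_{n+1} = (1 + 5/9z)y_n
  R(z) = (1 + 5/9z)/(1 − 4/9z).

Need |R(x)|<1, x<0.
x=-0.77: |R|=0.4263
R=−1: 1+5/9x = −1+4/9x ⇒ -1/9x=2 ⇒ x=2/(-1/9)=-18.0000
Confirm numerically:
  x=-13.557: |R|=0.92973 <1
  x=-11.648: |R|=0.88574 <1
  x=-10.755: |R|=0.86073 <1
  x=-18.510: |R|=1.00614 >1
  x=-18.317: |R|=1.00385 >1
Interval (-18.0000, 0).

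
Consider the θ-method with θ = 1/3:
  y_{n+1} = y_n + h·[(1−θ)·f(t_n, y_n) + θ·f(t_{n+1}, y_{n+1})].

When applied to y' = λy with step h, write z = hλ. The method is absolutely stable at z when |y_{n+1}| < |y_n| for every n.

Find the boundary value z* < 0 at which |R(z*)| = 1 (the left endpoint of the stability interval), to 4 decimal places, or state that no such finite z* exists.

z* = -6.0000.

Test eqn y'=λy, z=hλ:
  y_{n+1} = y_n + z·[2/3·y_n + 1/3·y_{n+1}] ⇒ (1 − 1/3z)y_{n+1} = (1 + 2/3z)y_n
  so R(z) = (1 + 2/3z)/(1 − 1/3z).

Boundary: |R(x)|=1, x<0.
x=-0.78: |R|=0.3810
R=−1: 1+2/3x = −1+1/3x ⇒ -1/3x=2 ⇒ x=2/(-1/3)=-6.0000
Confirm numerically:
  x=-5.447: |R|=0.93453 <1
  x=-5.385: |R|=0.92665 <1
  x=-2.996: |R|=0.49900 <1
  x=-6.596: |R|=1.06211 >1
  x=-6.242: |R|=1.02618 >1
  x=-6.170: |R|=1.01854 >1
Interval (-6.0000, 0).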